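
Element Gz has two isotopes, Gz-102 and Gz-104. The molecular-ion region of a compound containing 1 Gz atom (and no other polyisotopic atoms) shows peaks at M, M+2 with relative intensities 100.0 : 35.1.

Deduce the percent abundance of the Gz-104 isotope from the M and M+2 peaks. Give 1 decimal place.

Write p for the Gz-102 fraction. I(M+2)/I(M) = [C(1,1)·p^0·(1−p)] / p^1 = 1·(1−p)/p = 35.1/100.0 = 0.3510
(1−p)/p = 0.3510/1 = 0.3510  ⇒  p = 1/(1 + 0.3510) = 0.7402
Gz-102: 74.0%, Gz-104: 26.0%.

26.0%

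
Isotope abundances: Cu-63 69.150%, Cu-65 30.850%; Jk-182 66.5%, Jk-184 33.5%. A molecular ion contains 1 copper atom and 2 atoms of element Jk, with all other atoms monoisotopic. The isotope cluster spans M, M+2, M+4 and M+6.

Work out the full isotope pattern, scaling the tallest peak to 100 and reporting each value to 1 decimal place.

Copper pattern (n=1): 0.6915 : 0.3085
Element Jk pattern (n=2): 0.442225 : 0.44555 : 0.112225
Convolve the two distributions (both contribute in 2-u steps):
  M: 0.6915×0.442225 = 0.305799
  M+2: 0.6915×0.44555 + 0.3085×0.442225 = 0.444524
  M+4: 0.6915×0.112225 + 0.3085×0.44555 = 0.215056
  M+6: 0.3085×0.112225 = 0.034621
Scale to base peak (0.444524) = 100: 68.8 : 100.0 : 48.4 : 7.8

68.8 : 100.0 : 48.4 : 7.8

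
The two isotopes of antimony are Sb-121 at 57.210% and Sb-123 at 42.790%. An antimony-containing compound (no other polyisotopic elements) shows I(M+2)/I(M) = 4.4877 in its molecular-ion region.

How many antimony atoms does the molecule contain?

With n Sb atoms, P(M+2)/P(M) = C(n,1)·p^(n−1)q / p^n = n·q/p = n · 0.42790/0.57210.
n = 4.4877 × 0.57210/0.42790 = 6.00 ≈ 6

6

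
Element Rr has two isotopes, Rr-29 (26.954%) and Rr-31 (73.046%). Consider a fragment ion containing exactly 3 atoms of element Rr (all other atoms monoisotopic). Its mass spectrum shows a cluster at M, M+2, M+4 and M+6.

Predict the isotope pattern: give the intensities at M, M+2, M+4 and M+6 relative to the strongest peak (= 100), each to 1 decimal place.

Each Rr atom is independently Rr-29 (p = 0.26954) or Rr-31 (q = 0.73046); the cluster is the binomial expansion (p + q)^3.
P(M) = 0.26954^3 = 0.019583
P(M+2) = 3 × 0.26954^2 × 0.73046^1 = 0.159208
P(M+4) = 3 × 0.26954^1 × 0.73046^2 = 0.431457
P(M+6) = 0.73046^3 = 0.389753
The M+4 peak is largest (0.431457); scaling to 100 gives 4.5 : 36.9 : 100.0 : 90.3.

4.5 : 36.9 : 100.0 : 90.3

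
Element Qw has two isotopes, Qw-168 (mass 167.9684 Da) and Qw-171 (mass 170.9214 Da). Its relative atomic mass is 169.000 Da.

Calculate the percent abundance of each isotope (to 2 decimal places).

With x = fraction of Qw-168 (so Qw-171 is 1 − x):
167.9684·x + 170.9214·(1 − x) = 169.000
(167.9684 − 170.9214)·x = 169.000 − 170.9214
x = -1.9214 / -2.9530 = 0.65066 → 65.07% Qw-168, 34.93% Qw-171.

Qw-168: 65.07%, Qw-171: 34.93%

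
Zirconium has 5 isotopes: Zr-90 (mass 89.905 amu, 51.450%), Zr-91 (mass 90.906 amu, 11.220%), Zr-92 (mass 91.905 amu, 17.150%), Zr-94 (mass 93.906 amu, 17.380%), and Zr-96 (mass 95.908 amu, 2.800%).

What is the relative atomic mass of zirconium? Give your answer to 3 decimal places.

91.224 amu

Average mass = Σ (abundance × isotope mass) = 0.51450 × 89.905 + 0.11220 × 90.906 + 0.17150 × 91.905 + 0.17380 × 93.906 + 0.02800 × 95.908
= 46.2561 + 10.1997 + 15.7617 + 16.3209 + 2.6854 = 91.2238 amu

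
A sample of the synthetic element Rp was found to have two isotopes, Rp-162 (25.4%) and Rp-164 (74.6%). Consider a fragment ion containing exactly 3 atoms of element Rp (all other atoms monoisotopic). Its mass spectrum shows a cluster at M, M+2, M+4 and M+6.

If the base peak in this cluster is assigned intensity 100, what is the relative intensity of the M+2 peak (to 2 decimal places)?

Term probabilities: M 0.0164, M+2 0.1444, M+4 0.4241, M+6 0.4152. Base peak = M+4.
P(M+4) = C(3,2) × 0.254^1 × 0.746^2 = 3 × 0.2540 × 0.556516 = 0.424065 (base)
P(M+2) = C(3,1) × 0.254^2 × 0.746^1 = 3 × 0.064516 × 0.7460 = 0.144387
Relative intensity = 0.144387 / 0.424065 × 100 = 34.05

34.05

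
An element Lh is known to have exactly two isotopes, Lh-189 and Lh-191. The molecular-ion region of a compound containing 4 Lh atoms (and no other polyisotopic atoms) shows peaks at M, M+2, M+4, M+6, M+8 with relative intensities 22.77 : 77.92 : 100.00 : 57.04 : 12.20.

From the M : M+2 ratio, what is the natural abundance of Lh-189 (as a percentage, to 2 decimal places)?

53.89%

If p is the fraction of Lh that is Lh-189, then I(M+2)/I(M) = [C(4,1)·p^3·(1−p)] / p^4 = 4·(1−p)/p = 77.92/22.77 = 3.4220
(1−p)/p = 3.4220/4 = 0.8555  ⇒  p = 1/(1 + 0.8555) = 0.5389
Lh-189: 53.89%, Lh-191: 46.11%.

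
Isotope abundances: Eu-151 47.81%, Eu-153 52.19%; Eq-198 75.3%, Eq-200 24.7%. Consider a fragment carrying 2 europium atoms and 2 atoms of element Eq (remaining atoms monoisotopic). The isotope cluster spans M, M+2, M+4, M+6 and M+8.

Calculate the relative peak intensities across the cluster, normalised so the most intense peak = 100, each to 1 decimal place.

35.2 : 100.0 : 96.2 : 35.8 : 4.5

Europium pattern (n=2): 0.22857961 : 0.49904078 : 0.27237961
Element Eq pattern (n=2): 0.567009 : 0.371982 : 0.061009
Convolve the two distributions (both contribute in 2-u steps):
  M: 0.22857961×0.567009 = 0.129607
  M+2: 0.22857961×0.371982 + 0.49904078×0.567009 = 0.367988
  M+4: 0.22857961×0.061009 + 0.49904078×0.371982 + 0.27237961×0.567009 = 0.354021
  M+6: 0.49904078×0.061009 + 0.27237961×0.371982 = 0.131766
  M+8: 0.27237961×0.061009 = 0.016618
Scale to base peak (0.367988) = 100: 35.2 : 100.0 : 96.2 : 35.8 : 4.5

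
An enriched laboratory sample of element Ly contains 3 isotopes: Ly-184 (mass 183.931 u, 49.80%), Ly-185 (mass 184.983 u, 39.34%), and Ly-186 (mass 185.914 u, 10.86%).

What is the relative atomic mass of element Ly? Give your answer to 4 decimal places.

184.5602 u

Ar = Σ fᵢ·mᵢ = 0.4980 × 183.931 + 0.3934 × 184.983 + 0.1086 × 185.914
= 91.59764 + 72.77231 + 20.19026 = 184.56021 u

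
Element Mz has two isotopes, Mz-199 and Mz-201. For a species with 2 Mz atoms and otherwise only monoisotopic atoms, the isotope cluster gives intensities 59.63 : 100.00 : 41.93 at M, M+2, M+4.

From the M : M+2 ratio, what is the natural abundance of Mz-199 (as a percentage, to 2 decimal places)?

Write p for the Mz-199 fraction. I(M+2)/I(M) = [C(2,1)·p^1·(1−p)] / p^2 = 2·(1−p)/p = 100.00/59.63 = 1.6770
(1−p)/p = 1.6770/2 = 0.8385  ⇒  p = 1/(1 + 0.8385) = 0.5439
Mz-199: 54.39%, Mz-201: 45.61%.

54.39%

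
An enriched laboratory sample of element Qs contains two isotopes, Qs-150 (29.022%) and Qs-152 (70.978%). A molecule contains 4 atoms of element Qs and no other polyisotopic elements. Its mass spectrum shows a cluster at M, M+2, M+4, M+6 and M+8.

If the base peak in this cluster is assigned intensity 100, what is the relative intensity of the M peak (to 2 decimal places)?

(0.29022 + 0.70978)^4 gives M 0.0071, M+2 0.0694, M+4 0.2546, M+6 0.4151, M+8 0.2538; the largest is M+6.
P(M+6) = C(4,3) × 0.29022^1 × 0.70978^3 = 4 × 0.29022 × 0.3575784 = 0.415106 (base)
P(M) = C(4,0) × 0.29022^4 × 0.70978^0 = 1 × 0.0070943 × 1.0000 = 0.007094
Relative intensity = 0.007094 / 0.415106 × 100 = 1.71

1.71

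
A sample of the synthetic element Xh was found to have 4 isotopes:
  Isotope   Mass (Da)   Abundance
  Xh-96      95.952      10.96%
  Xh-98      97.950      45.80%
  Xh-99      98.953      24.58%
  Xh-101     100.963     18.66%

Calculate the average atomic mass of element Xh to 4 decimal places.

98.5398 Da

Weight each isotope mass by its fractional abundance: 0.1096 × 95.952 + 0.4580 × 97.950 + 0.2458 × 98.953 + 0.1866 × 100.963
= 10.51634 + 44.86110 + 24.32265 + 18.83970 = 98.53979 Da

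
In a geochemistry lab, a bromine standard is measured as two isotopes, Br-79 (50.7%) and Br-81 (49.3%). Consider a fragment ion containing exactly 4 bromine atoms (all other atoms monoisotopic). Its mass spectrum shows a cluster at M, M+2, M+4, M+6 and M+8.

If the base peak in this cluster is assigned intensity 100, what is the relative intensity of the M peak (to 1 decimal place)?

Term probabilities: M 0.0661, M+2 0.2570, M+4 0.3749, M+6 0.2430, M+8 0.0591. Base peak = M+4.
P(M+4) = C(4,2) × 0.507^2 × 0.493^2 = 6 × 0.257049 × 0.243049 = 0.374853 (base)
P(M) = C(4,0) × 0.507^4 × 0.493^0 = 1 × 0.06607419 × 1.0000 = 0.066074
Relative intensity = 0.066074 / 0.374853 × 100 = 17.6

17.6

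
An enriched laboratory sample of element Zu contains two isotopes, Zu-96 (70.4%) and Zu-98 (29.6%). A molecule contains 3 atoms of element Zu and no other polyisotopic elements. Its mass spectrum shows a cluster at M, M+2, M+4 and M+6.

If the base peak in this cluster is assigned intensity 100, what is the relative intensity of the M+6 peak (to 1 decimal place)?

5.9

(0.704 + 0.296)^3 gives M 0.3489, M+2 0.4401, M+4 0.1850, M+6 0.0259; the largest is M+2.
P(M+2) = C(3,1) × 0.704^2 × 0.296^1 = 3 × 0.495616 × 0.2960 = 0.440107 (base)
P(M+6) = C(3,3) × 0.704^0 × 0.296^3 = 1 × 1.0000 × 0.02593434 = 0.025934
Relative intensity = 0.025934 / 0.440107 × 100 = 5.9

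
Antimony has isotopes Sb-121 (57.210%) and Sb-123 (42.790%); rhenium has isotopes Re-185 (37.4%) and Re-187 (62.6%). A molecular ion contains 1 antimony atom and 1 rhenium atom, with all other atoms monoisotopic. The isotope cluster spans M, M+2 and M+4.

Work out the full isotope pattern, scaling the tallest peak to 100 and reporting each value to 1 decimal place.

41.3 : 100.0 : 51.7

Antimony pattern (n=1): 0.5721 : 0.4279
Rhenium pattern (n=1): 0.3740 : 0.6260
Convolve the two distributions (both contribute in 2-u steps):
  M: 0.5721×0.3740 = 0.213965
  M+2: 0.5721×0.6260 + 0.4279×0.3740 = 0.518169
  M+4: 0.4279×0.6260 = 0.267865
Scale to base peak (0.518169) = 100: 41.3 : 100.0 : 51.7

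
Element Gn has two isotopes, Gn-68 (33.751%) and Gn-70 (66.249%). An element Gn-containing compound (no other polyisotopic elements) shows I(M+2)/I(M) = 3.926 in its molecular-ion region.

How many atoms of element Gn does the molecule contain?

For n independent Gn atoms, I(M+2)/I(M) = n · (abundance Gn-70) / (abundance Gn-68) = n · 0.66249/0.33751.
n = 3.926 × 0.33751/0.66249 = 2.00 ≈ 2

2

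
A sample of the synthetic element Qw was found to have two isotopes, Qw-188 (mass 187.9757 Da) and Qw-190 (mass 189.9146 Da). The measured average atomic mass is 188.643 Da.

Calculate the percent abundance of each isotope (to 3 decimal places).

Qw-188: 65.584%, Qw-190: 34.416%

Let x be the fractional abundance of Qw-188; then Qw-190 has abundance 1 − x.
187.9757·x + 189.9146·(1 − x) = 188.643
(187.9757 − 189.9146)·x = 188.643 − 189.9146
x = -1.2716 / -1.9389 = 0.65584 → 65.584% Qw-188, 34.416% Qw-190.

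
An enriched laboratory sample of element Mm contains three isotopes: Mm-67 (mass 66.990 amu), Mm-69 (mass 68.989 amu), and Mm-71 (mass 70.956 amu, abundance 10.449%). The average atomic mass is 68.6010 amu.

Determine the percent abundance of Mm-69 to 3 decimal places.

The remaining 89.551% is split between Mm-67 (fraction x) and Mm-69 (fraction 0.89551 − x).
Substituting: 66.990x + 68.989(0.89551 − x) = 61.18680756
(66.990 − 68.989)x = -0.59353183  ⇒  x = 0.29691, y = 0.59860
Mm-67: 29.691%, Mm-69: 59.860%.

59.860%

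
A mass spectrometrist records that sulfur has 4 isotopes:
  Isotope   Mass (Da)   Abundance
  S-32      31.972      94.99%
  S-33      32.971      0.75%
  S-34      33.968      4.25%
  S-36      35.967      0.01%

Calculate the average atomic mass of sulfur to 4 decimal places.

32.0647 Da

Weight each isotope mass by its fractional abundance: 0.9499 × 31.972 + 0.0075 × 32.971 + 0.0425 × 33.968 + 0.0001 × 35.967
= 30.37020 + 0.24728 + 1.44364 + 0.00360 = 32.06472 Da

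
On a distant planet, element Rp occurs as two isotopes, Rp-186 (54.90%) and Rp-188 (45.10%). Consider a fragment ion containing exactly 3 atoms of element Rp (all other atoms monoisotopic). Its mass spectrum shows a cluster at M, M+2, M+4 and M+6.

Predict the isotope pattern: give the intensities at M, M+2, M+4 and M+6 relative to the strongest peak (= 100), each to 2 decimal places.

40.58 : 100.00 : 82.15 : 22.50

Each Rp atom is independently Rp-186 (p = 0.5490) or Rp-188 (q = 0.4510); the cluster is the binomial expansion (p + q)^3.
P(M) = 0.5490^3 = 0.165469
P(M+2) = 3 × 0.5490^2 × 0.4510^1 = 0.407796
P(M+4) = 3 × 0.5490^1 × 0.4510^2 = 0.335001
P(M+6) = 0.4510^3 = 0.091734
The M+2 peak is largest (0.407796); scaling to 100 gives 40.58 : 100.00 : 82.15 : 22.50.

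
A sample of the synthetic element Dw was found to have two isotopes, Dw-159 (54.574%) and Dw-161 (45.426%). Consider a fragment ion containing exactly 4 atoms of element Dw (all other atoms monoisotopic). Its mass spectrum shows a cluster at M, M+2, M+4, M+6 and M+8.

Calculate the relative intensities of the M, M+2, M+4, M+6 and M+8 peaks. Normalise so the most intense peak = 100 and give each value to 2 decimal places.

Each Dw atom is independently Dw-159 (p = 0.54574) or Dw-161 (q = 0.45426); the cluster is the binomial expansion (p + q)^4.
P(M) = 0.54574^4 = 0.088704
P(M+2) = 4 × 0.54574^3 × 0.45426^1 = 0.295340
P(M+4) = 6 × 0.54574^2 × 0.45426^2 = 0.368750
P(M+6) = 4 × 0.54574^1 × 0.45426^3 = 0.204625
P(M+8) = 0.45426^4 = 0.042581
The M+4 peak is largest (0.368750); scaling to 100 gives 24.06 : 80.09 : 100.00 : 55.49 : 11.55.

24.06 : 80.09 : 100.00 : 55.49 : 11.55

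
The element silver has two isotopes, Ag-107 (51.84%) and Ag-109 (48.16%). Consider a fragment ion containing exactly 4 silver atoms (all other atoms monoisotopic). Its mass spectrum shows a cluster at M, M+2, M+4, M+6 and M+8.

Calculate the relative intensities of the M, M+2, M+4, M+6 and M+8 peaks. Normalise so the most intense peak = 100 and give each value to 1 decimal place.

19.3 : 71.8 : 100.0 : 61.9 : 14.4

Each Ag atom is independently Ag-107 (p = 0.5184) or Ag-109 (q = 0.4816); the cluster is the binomial expansion (p + q)^4.
P(M) = 0.5184^4 = 0.072220
P(M+2) = 4 × 0.5184^3 × 0.4816^1 = 0.268375
P(M+4) = 6 × 0.5184^2 × 0.4816^2 = 0.373985
P(M+6) = 4 × 0.5184^1 × 0.4816^3 = 0.231624
P(M+8) = 0.4816^4 = 0.053795
The M+4 peak is largest (0.373985); scaling to 100 gives 19.3 : 71.8 : 100.0 : 61.9 : 14.4.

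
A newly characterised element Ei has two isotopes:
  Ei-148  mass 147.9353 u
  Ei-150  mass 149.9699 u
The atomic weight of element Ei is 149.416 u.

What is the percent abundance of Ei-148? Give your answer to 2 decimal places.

27.22%

With x = fraction of Ei-148 (so Ei-150 is 1 − x):
147.9353·x + 149.9699·(1 − x) = 149.416
(147.9353 − 149.9699)·x = 149.416 − 149.9699
x = -0.5539 / -2.0346 = 0.27224 → 27.22% Ei-148, 72.78% Ei-150.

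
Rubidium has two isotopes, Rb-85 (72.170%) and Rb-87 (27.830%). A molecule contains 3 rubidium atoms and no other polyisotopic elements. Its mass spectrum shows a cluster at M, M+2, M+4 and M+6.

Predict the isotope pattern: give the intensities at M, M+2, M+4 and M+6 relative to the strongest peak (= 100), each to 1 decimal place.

86.4 : 100.0 : 38.6 : 5.0

The 3 Rb atoms are independent, so intensities follow the terms of (0.72170 + 0.27830)^3.
P(M) = 0.72170^3 = 0.375898
P(M+2) = 3 × 0.72170^2 × 0.27830^1 = 0.434858
P(M+4) = 3 × 0.72170^1 × 0.27830^2 = 0.167689
P(M+6) = 0.27830^3 = 0.021555
The M+2 peak is largest (0.434858); scaling to 100 gives 86.4 : 100.0 : 38.6 : 5.0.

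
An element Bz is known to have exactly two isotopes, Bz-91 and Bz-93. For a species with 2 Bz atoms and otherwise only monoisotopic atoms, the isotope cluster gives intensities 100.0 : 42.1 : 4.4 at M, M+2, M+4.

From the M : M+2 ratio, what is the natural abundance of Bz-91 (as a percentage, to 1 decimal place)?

82.6%

Write p for the Bz-91 fraction. I(M+2)/I(M) = [C(2,1)·p^1·(1−p)] / p^2 = 2·(1−p)/p = 42.1/100.0 = 0.4210
(1−p)/p = 0.4210/2 = 0.2105  ⇒  p = 1/(1 + 0.2105) = 0.8261
Bz-91: 82.6%, Bz-93: 17.4%.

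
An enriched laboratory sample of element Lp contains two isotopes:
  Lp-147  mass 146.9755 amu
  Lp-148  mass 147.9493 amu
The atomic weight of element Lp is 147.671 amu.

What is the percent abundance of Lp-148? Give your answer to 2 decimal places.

71.42%

With x = fraction of Lp-147 (so Lp-148 is 1 − x):
146.9755·x + 147.9493·(1 − x) = 147.671
(146.9755 − 147.9493)·x = 147.671 − 147.9493
x = -0.2783 / -0.9738 = 0.28579 → 28.58% Lp-147, 71.42% Lp-148.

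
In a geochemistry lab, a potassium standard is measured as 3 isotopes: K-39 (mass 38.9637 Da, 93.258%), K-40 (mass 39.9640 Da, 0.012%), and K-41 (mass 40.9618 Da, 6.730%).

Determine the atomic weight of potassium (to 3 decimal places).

Average mass = Σ (abundance × isotope mass) = 0.93258 × 38.9637 + 0.00012 × 39.9640 + 0.06730 × 40.9618
= 36.33677 + 0.00480 + 2.75673 = 39.09830 Da

39.098 Da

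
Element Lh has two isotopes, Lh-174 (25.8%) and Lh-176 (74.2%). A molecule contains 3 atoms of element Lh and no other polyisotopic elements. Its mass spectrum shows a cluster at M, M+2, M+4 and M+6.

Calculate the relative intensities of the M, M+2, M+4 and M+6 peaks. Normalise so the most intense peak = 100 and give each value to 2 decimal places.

Each Lh atom is independently Lh-174 (p = 0.258) or Lh-176 (q = 0.742); the cluster is the binomial expansion (p + q)^3.
P(M) = 0.258^3 = 0.017174
P(M+2) = 3 × 0.258^2 × 0.742^1 = 0.148171
P(M+4) = 3 × 0.258^1 × 0.742^2 = 0.426137
P(M+6) = 0.742^3 = 0.408518
The M+4 peak is largest (0.426137); scaling to 100 gives 4.03 : 34.77 : 100.00 : 95.87.

4.03 : 34.77 : 100.00 : 95.87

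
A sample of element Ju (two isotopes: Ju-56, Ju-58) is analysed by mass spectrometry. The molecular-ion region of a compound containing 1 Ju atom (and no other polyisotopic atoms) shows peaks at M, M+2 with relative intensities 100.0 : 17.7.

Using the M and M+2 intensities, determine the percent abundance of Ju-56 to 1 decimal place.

If p is the fraction of Ju that is Ju-56, then I(M+2)/I(M) = [C(1,1)·p^0·(1−p)] / p^1 = 1·(1−p)/p = 17.7/100.0 = 0.1770
(1−p)/p = 0.1770/1 = 0.1770  ⇒  p = 1/(1 + 0.1770) = 0.8496
Ju-56: 85.0%, Ju-58: 15.0%.

85.0%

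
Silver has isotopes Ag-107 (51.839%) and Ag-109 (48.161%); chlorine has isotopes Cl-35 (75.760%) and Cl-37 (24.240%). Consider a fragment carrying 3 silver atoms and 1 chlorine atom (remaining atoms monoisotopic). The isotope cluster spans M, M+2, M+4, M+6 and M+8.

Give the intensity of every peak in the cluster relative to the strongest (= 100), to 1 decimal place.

Silver pattern (n=3): 0.13930601 : 0.38826655 : 0.36071887 : 0.11170857
Chlorine pattern (n=1): 0.7576 : 0.2424
Convolve the two distributions (both contribute in 2-u steps):
  M: 0.13930601×0.7576 = 0.105538
  M+2: 0.13930601×0.2424 + 0.38826655×0.7576 = 0.327919
  M+4: 0.38826655×0.2424 + 0.36071887×0.7576 = 0.367396
  M+6: 0.36071887×0.2424 + 0.11170857×0.7576 = 0.172069
  M+8: 0.11170857×0.2424 = 0.027078
Scale to base peak (0.367396) = 100: 28.7 : 89.3 : 100.0 : 46.8 : 7.4

28.7 : 89.3 : 100.0 : 46.8 : 7.4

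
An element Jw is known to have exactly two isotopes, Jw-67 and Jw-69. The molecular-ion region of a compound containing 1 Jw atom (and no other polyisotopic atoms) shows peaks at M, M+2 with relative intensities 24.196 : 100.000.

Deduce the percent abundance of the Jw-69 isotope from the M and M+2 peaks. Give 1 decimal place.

80.5%

If p is the fraction of Jw that is Jw-67, then I(M+2)/I(M) = [C(1,1)·p^0·(1−p)] / p^1 = 1·(1−p)/p = 100.000/24.196 = 4.1329
(1−p)/p = 4.1329/1 = 4.1329  ⇒  p = 1/(1 + 4.1329) = 0.1948
Jw-67: 19.5%, Jw-69: 80.5%.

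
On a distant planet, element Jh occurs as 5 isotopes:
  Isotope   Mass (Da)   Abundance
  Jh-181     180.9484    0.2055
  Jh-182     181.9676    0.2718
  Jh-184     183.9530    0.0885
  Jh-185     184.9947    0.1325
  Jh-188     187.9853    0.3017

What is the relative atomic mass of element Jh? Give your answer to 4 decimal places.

The abundance-weighted mean is 0.2055 × 180.9484 + 0.2718 × 181.9676 + 0.0885 × 183.9530 + 0.1325 × 184.9947 + 0.3017 × 187.9853
= 37.18490 + 49.45879 + 16.27984 + 24.51180 + 56.71517 = 184.15050 Da

184.1505 Da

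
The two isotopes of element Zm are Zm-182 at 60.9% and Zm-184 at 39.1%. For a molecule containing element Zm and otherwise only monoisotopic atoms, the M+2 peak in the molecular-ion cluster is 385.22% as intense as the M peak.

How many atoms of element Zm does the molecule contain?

6

The M+2/M ratio from n Zm atoms is n · q/p = n · 0.391/0.609.
n = 3.8522 × 0.609/0.391 = 6.00 ≈ 6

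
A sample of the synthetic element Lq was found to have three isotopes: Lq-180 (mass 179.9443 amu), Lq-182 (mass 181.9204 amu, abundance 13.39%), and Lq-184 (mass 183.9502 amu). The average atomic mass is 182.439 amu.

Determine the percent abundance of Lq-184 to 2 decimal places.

The remaining 86.61% is split between Lq-180 (fraction x) and Lq-184 (fraction 0.8661 − x).
Substituting: 179.9443x + 183.9502(0.8661 − x) = 158.07985844
(179.9443 − 183.9502)x = -1.23940978  ⇒  x = 0.30940, y = 0.55670
Lq-180: 30.94%, Lq-184: 55.67%.

55.67%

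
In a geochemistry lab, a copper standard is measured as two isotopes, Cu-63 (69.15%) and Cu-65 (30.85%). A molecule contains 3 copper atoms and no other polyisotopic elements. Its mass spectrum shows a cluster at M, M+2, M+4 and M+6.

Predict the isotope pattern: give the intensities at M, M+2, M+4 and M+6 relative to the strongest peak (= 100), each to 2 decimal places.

74.72 : 100.00 : 44.61 : 6.63

Each Cu atom is independently Cu-63 (p = 0.6915) or Cu-65 (q = 0.3085); the cluster is the binomial expansion (p + q)^3.
P(M) = 0.6915^3 = 0.330656
P(M+2) = 3 × 0.6915^2 × 0.3085^1 = 0.442548
P(M+4) = 3 × 0.6915^1 × 0.3085^2 = 0.197435
P(M+6) = 0.3085^3 = 0.029361
The M+2 peak is largest (0.442548); scaling to 100 gives 74.72 : 100.00 : 44.61 : 6.63.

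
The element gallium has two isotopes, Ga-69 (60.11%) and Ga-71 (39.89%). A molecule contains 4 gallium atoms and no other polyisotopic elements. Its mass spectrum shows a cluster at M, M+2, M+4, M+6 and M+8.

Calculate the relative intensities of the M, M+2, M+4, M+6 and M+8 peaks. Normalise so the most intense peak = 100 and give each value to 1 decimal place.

The 4 Ga atoms are independent, so intensities follow the terms of (0.6011 + 0.3989)^4.
P(M) = 0.6011^4 = 0.130553
P(M+2) = 4 × 0.6011^3 × 0.3989^1 = 0.346549
P(M+4) = 6 × 0.6011^2 × 0.3989^2 = 0.344963
P(M+6) = 4 × 0.6011^1 × 0.3989^3 = 0.152616
P(M+8) = 0.3989^4 = 0.025320
The M+2 peak is largest (0.346549); scaling to 100 gives 37.7 : 100.0 : 99.5 : 44.0 : 7.3.

37.7 : 100.0 : 99.5 : 44.0 : 7.3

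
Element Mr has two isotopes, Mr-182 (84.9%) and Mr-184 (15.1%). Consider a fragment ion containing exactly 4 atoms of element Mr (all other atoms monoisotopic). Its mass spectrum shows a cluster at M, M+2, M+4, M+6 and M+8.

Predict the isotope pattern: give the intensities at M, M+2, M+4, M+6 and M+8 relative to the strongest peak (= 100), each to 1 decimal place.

Each Mr atom is independently Mr-182 (p = 0.849) or Mr-184 (q = 0.151); the cluster is the binomial expansion (p + q)^4.
P(M) = 0.849^4 = 0.519554
P(M+2) = 4 × 0.849^3 × 0.151^1 = 0.369624
P(M+4) = 6 × 0.849^2 × 0.151^2 = 0.098610
P(M+6) = 4 × 0.849^1 × 0.151^3 = 0.011692
P(M+8) = 0.151^4 = 0.000520
The M peak is largest (0.519554); scaling to 100 gives 100.0 : 71.1 : 19.0 : 2.3 : 0.1.

100.0 : 71.1 : 19.0 : 2.3 : 0.1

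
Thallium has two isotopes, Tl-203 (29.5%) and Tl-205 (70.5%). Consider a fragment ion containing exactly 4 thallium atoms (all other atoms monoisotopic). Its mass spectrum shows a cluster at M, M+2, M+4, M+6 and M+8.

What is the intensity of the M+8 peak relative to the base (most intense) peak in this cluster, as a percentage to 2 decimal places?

Binomial terms of (0.295 + 0.705)^4: M 0.0076, M+2 0.0724, M+4 0.2595, M+6 0.4135, M+8 0.2470 → M+6 is the base peak.
P(M+6) = C(4,3) × 0.295^1 × 0.705^3 = 4 × 0.2950 × 0.35040263 = 0.413475 (base)
P(M+8) = C(4,4) × 0.295^0 × 0.705^4 = 1 × 1.0000 × 0.24703385 = 0.247034
Relative intensity = 0.247034 / 0.413475 × 100 = 59.75

59.75%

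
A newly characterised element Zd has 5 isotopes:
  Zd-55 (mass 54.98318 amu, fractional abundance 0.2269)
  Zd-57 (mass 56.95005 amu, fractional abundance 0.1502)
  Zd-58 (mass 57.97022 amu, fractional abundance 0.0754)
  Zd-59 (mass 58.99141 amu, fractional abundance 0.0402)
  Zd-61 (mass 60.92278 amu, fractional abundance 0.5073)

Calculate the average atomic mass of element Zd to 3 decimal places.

58.678 amu

The abundance-weighted mean is 0.2269 × 54.98318 + 0.1502 × 56.95005 + 0.0754 × 57.97022 + 0.0402 × 58.99141 + 0.5073 × 60.92278
= 12.475684 + 8.553898 + 4.370955 + 2.371455 + 30.906126 = 58.678118 amu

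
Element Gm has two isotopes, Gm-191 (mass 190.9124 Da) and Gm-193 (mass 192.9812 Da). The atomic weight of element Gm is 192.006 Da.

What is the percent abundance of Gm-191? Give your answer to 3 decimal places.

47.138%

Let x be the fractional abundance of Gm-191; then Gm-193 has abundance 1 − x.
190.9124·x + 192.9812·(1 − x) = 192.006
(190.9124 − 192.9812)·x = 192.006 − 192.9812
x = -0.9752 / -2.0688 = 0.47138 → 47.138% Gm-191, 52.862% Gm-193.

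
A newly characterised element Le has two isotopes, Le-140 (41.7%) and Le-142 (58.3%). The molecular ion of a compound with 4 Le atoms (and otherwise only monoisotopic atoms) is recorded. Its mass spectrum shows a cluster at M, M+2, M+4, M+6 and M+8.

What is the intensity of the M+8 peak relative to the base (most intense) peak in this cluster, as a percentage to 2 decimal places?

32.58%

(0.417 + 0.583)^4 gives M 0.0302, M+2 0.1691, M+4 0.3546, M+6 0.3305, M+8 0.1155; the largest is M+4.
P(M+4) = C(4,2) × 0.417^2 × 0.583^2 = 6 × 0.173889 × 0.339889 = 0.354618 (base)
P(M+8) = C(4,4) × 0.417^0 × 0.583^4 = 1 × 1.0000 × 0.11552453 = 0.115525
Relative intensity = 0.115525 / 0.354618 × 100 = 32.58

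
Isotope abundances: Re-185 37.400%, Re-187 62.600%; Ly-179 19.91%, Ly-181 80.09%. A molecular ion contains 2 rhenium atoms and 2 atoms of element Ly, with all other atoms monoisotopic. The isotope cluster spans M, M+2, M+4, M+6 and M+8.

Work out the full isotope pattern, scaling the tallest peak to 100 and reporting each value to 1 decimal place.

1.3 : 14.9 : 59.9 : 100.0 : 59.1

Rhenium pattern (n=2): 0.139876 : 0.468248 : 0.391876
Element Ly pattern (n=2): 0.03964081 : 0.31891838 : 0.64144081
Convolve the two distributions (both contribute in 2-u steps):
  M: 0.139876×0.03964081 = 0.005545
  M+2: 0.139876×0.31891838 + 0.468248×0.03964081 = 0.063171
  M+4: 0.139876×0.64144081 + 0.468248×0.31891838 + 0.391876×0.03964081 = 0.254589
  M+6: 0.468248×0.64144081 + 0.391876×0.31891838 = 0.425330
  M+8: 0.391876×0.64144081 = 0.251365
Scale to base peak (0.425330) = 100: 1.3 : 14.9 : 59.9 : 100.0 : 59.1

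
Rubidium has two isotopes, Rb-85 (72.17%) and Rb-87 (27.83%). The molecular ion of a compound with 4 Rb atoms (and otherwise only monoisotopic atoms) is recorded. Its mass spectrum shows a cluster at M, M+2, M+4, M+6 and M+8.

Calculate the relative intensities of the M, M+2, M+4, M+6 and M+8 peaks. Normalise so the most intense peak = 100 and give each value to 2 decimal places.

64.83 : 100.00 : 57.84 : 14.87 : 1.43

The 4 Rb atoms are independent, so intensities follow the terms of (0.7217 + 0.2783)^4.
P(M) = 0.7217^4 = 0.271286
P(M+2) = 4 × 0.7217^3 × 0.2783^1 = 0.418450
P(M+4) = 6 × 0.7217^2 × 0.2783^2 = 0.242042
P(M+6) = 4 × 0.7217^1 × 0.2783^3 = 0.062224
P(M+8) = 0.2783^4 = 0.005999
The M+2 peak is largest (0.418450); scaling to 100 gives 64.83 : 100.00 : 57.84 : 14.87 : 1.43.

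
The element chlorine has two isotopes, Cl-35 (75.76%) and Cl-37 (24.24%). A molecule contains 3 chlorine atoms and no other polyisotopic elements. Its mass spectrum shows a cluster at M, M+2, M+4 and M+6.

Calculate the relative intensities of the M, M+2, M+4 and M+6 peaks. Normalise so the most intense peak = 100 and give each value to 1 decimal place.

100.0 : 96.0 : 30.7 : 3.3

Each Cl atom is independently Cl-35 (p = 0.7576) or Cl-37 (q = 0.2424); the cluster is the binomial expansion (p + q)^3.
P(M) = 0.7576^3 = 0.434830
P(M+2) = 3 × 0.7576^2 × 0.2424^1 = 0.417382
P(M+4) = 3 × 0.7576^1 × 0.2424^2 = 0.133545
P(M+6) = 0.2424^3 = 0.014243
The M peak is largest (0.434830); scaling to 100 gives 100.0 : 96.0 : 30.7 : 3.3.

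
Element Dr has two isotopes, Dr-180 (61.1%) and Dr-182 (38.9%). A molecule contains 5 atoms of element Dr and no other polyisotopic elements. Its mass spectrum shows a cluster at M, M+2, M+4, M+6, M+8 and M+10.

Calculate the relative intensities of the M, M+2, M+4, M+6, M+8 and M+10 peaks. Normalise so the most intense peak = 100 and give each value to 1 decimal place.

The 5 Dr atoms are independent, so intensities follow the terms of (0.611 + 0.389)^5.
P(M) = 0.611^5 = 0.085154
P(M+2) = 5 × 0.611^4 × 0.389^1 = 0.271072
P(M+4) = 10 × 0.611^3 × 0.389^2 = 0.345162
P(M+6) = 10 × 0.611^2 × 0.389^3 = 0.219751
P(M+8) = 5 × 0.611^1 × 0.389^4 = 0.069954
P(M+10) = 0.389^5 = 0.008907
The M+4 peak is largest (0.345162); scaling to 100 gives 24.7 : 78.5 : 100.0 : 63.7 : 20.3 : 2.6.

24.7 : 78.5 : 100.0 : 63.7 : 20.3 : 2.6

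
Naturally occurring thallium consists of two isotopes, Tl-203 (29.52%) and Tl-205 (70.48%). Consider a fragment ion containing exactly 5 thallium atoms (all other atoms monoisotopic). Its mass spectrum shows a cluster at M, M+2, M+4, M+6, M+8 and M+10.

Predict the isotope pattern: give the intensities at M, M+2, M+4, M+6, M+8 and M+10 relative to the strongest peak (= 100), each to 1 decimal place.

Each Tl atom is independently Tl-203 (p = 0.2952) or Tl-205 (q = 0.7048); the cluster is the binomial expansion (p + q)^5.
P(M) = 0.2952^5 = 0.002242
P(M+2) = 5 × 0.2952^4 × 0.7048^1 = 0.026761
P(M+4) = 10 × 0.2952^3 × 0.7048^2 = 0.127785
P(M+6) = 10 × 0.2952^2 × 0.7048^3 = 0.305092
P(M+8) = 5 × 0.2952^1 × 0.7048^4 = 0.364208
P(M+10) = 0.7048^5 = 0.173912
The M+8 peak is largest (0.364208); scaling to 100 gives 0.6 : 7.3 : 35.1 : 83.8 : 100.0 : 47.8.

0.6 : 7.3 : 35.1 : 83.8 : 100.0 : 47.8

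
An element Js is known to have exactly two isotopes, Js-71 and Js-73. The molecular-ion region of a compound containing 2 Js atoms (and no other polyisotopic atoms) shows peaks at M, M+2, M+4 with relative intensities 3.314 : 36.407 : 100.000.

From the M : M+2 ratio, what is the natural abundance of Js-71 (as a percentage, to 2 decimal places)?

Write p for the Js-71 fraction. I(M+2)/I(M) = [C(2,1)·p^1·(1−p)] / p^2 = 2·(1−p)/p = 36.407/3.314 = 10.9858
(1−p)/p = 10.9858/2 = 5.4929  ⇒  p = 1/(1 + 5.4929) = 0.1540
Js-71: 15.40%, Js-73: 84.60%.

15.40%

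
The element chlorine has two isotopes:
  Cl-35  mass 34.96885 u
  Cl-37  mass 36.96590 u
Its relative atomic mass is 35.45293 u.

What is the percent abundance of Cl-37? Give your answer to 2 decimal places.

With x = fraction of Cl-35 (so Cl-37 is 1 − x):
34.96885·x + 36.96590·(1 − x) = 35.45293
(34.96885 − 36.96590)·x = 35.45293 − 36.96590
x = -1.51297 / -1.99705 = 0.75760 → 75.76% Cl-35, 24.24% Cl-37.

24.24%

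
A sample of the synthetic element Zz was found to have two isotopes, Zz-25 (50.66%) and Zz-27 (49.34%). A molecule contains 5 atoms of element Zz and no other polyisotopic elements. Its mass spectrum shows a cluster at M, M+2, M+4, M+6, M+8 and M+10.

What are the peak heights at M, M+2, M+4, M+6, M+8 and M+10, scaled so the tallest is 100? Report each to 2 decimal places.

Each Zz atom is independently Zz-25 (p = 0.5066) or Zz-27 (q = 0.4934); the cluster is the binomial expansion (p + q)^5.
P(M) = 0.5066^5 = 0.033368
P(M+2) = 5 × 0.5066^4 × 0.4934^1 = 0.162491
P(M+4) = 10 × 0.5066^3 × 0.4934^2 = 0.316515
P(M+6) = 10 × 0.5066^2 × 0.4934^3 = 0.308268
P(M+8) = 5 × 0.5066^1 × 0.4934^4 = 0.150118
P(M+10) = 0.4934^5 = 0.029241
The M+4 peak is largest (0.316515); scaling to 100 gives 10.54 : 51.34 : 100.00 : 97.39 : 47.43 : 9.24.

10.54 : 51.34 : 100.00 : 97.39 : 47.43 : 9.24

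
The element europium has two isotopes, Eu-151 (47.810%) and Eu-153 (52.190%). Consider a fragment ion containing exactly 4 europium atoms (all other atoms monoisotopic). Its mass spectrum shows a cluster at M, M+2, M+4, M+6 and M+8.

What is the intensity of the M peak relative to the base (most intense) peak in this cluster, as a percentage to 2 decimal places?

13.99%

(0.47810 + 0.52190)^4 gives M 0.0522, M+2 0.2281, M+4 0.3736, M+6 0.2719, M+8 0.0742; the largest is M+4.
P(M+4) = C(4,2) × 0.47810^2 × 0.52190^2 = 6 × 0.22857961 × 0.27237961 = 0.373563 (base)
P(M) = C(4,0) × 0.47810^4 × 0.52190^0 = 1 × 0.05224864 × 1.0000 = 0.052249
Relative intensity = 0.052249 / 0.373563 × 100 = 13.99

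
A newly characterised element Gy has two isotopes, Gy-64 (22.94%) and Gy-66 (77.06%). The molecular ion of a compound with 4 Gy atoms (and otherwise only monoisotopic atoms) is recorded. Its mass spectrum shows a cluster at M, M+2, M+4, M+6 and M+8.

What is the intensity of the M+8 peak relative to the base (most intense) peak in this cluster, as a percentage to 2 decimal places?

Binomial terms of (0.2294 + 0.7706)^4: M 0.0028, M+2 0.0372, M+4 0.1875, M+6 0.4199, M+8 0.3526 → M+6 is the base peak.
P(M+6) = C(4,3) × 0.2294^1 × 0.7706^3 = 4 × 0.2294 × 0.45760105 = 0.419895 (base)
P(M+8) = C(4,4) × 0.2294^0 × 0.7706^4 = 1 × 1.0000 × 0.35262737 = 0.352627
Relative intensity = 0.352627 / 0.419895 × 100 = 83.98

83.98%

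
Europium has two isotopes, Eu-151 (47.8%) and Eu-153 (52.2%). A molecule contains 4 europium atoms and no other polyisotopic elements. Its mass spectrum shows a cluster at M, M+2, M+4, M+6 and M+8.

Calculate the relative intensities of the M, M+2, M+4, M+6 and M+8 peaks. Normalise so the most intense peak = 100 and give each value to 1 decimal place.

14.0 : 61.0 : 100.0 : 72.8 : 19.9

Expanding (0.478 + 0.522)^4:
P(M) = 0.478^4 = 0.052205
P(M+2) = 4 × 0.478^3 × 0.522^1 = 0.228042
P(M+4) = 6 × 0.478^2 × 0.522^2 = 0.373549
P(M+6) = 4 × 0.478^1 × 0.522^3 = 0.271956
P(M+8) = 0.522^4 = 0.074248
The M+4 peak is largest (0.373549); scaling to 100 gives 14.0 : 61.0 : 100.0 : 72.8 : 19.9.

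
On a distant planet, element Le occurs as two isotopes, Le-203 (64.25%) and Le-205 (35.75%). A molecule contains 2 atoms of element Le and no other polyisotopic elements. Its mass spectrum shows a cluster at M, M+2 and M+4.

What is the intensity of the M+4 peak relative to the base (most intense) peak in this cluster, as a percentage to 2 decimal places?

Binomial terms of (0.6425 + 0.3575)^2: M 0.4128, M+2 0.4594, M+4 0.1278 → M+2 is the base peak.
P(M+2) = C(2,1) × 0.6425^1 × 0.3575^1 = 2 × 0.6425 × 0.3575 = 0.459388 (base)
P(M+4) = C(2,2) × 0.6425^0 × 0.3575^2 = 1 × 1.0000 × 0.12780625 = 0.127806
Relative intensity = 0.127806 / 0.459388 × 100 = 27.82

27.82%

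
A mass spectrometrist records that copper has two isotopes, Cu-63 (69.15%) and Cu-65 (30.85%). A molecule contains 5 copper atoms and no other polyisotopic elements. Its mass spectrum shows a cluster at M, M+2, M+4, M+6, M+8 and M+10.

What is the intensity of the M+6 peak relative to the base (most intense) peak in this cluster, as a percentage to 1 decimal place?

39.8%

Binomial terms of (0.6915 + 0.3085)^5: M 0.1581, M+2 0.3527, M+4 0.3147, M+6 0.1404, M+8 0.0313, M+10 0.0028 → M+2 is the base peak.
P(M+2) = C(5,1) × 0.6915^4 × 0.3085^1 = 5 × 0.2286487 × 0.3085 = 0.352691 (base)
P(M+6) = C(5,3) × 0.6915^2 × 0.3085^3 = 10 × 0.47817225 × 0.02936064 = 0.140394
Relative intensity = 0.140394 / 0.352691 × 100 = 39.8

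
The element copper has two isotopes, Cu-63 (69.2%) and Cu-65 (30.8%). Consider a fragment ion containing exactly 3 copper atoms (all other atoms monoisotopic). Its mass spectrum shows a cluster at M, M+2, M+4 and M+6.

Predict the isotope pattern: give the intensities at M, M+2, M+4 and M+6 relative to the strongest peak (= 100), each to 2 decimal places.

74.89 : 100.00 : 44.51 : 6.60

Expanding (0.692 + 0.308)^3:
P(M) = 0.692^3 = 0.331374
P(M+2) = 3 × 0.692^2 × 0.308^1 = 0.442470
P(M+4) = 3 × 0.692^1 × 0.308^2 = 0.196938
P(M+6) = 0.308^3 = 0.029218
The M+2 peak is largest (0.442470); scaling to 100 gives 74.89 : 100.00 : 44.51 : 6.60.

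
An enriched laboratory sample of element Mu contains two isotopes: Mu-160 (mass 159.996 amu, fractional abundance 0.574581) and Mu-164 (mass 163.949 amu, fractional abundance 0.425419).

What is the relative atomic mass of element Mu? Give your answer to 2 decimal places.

Ar = Σ fᵢ·mᵢ = 0.574581 × 159.996 + 0.425419 × 163.949
= 91.9307 + 69.7470 = 161.6777 amu

161.68 amu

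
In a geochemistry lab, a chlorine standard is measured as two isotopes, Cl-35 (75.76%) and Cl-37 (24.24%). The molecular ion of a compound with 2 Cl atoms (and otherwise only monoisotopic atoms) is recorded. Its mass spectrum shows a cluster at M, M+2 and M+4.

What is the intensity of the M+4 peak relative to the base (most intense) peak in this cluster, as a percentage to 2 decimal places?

Term probabilities: M 0.5740, M+2 0.3673, M+4 0.0588. Base peak = M.
P(M) = C(2,0) × 0.7576^2 × 0.2424^0 = 1 × 0.57395776 × 1.0000 = 0.573958 (base)
P(M+4) = C(2,2) × 0.7576^0 × 0.2424^2 = 1 × 1.0000 × 0.05875776 = 0.058758
Relative intensity = 0.058758 / 0.573958 × 100 = 10.24

10.24%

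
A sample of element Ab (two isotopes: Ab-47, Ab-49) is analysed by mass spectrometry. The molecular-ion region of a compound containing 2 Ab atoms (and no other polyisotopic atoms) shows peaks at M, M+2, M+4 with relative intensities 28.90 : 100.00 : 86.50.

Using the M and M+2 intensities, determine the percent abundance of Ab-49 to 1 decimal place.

Let p = fractional abundance of Ab-47. I(M+2)/I(M) = [C(2,1)·p^1·(1−p)] / p^2 = 2·(1−p)/p = 100.00/28.90 = 3.4602
(1−p)/p = 3.4602/2 = 1.7301  ⇒  p = 1/(1 + 1.7301) = 0.3663
Ab-47: 36.6%, Ab-49: 63.4%.

63.4%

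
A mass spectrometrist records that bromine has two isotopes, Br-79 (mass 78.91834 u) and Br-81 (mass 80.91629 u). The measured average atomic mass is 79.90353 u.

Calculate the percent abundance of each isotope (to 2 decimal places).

Br-79: 50.69%, Br-81: 49.31%

Writing the weighted mean with unknown fraction x of Br-79:
78.91834·x + 80.91629·(1 − x) = 79.90353
(78.91834 − 80.91629)·x = 79.90353 − 80.91629
x = -1.01276 / -1.99795 = 0.50690 → 50.69% Br-79, 49.31% Br-81.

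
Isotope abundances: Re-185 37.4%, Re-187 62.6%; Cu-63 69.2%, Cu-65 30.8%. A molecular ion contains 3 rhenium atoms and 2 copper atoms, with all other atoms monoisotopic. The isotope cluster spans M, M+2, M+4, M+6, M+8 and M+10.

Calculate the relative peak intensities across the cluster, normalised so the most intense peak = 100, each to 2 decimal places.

Rhenium pattern (n=3): 0.05231362 : 0.26268713 : 0.43968487 : 0.24531438
Copper pattern (n=2): 0.478864 : 0.426272 : 0.094864
Convolve the two distributions (both contribute in 2-u steps):
  M: 0.05231362×0.478864 = 0.025051
  M+2: 0.05231362×0.426272 + 0.26268713×0.478864 = 0.148091
  M+4: 0.05231362×0.094864 + 0.26268713×0.426272 + 0.43968487×0.478864 = 0.327488
  M+6: 0.26268713×0.094864 + 0.43968487×0.426272 + 0.24531438×0.478864 = 0.329817
  M+8: 0.43968487×0.094864 + 0.24531438×0.426272 = 0.146281
  M+10: 0.24531438×0.094864 = 0.023272
Scale to base peak (0.329817) = 100: 7.60 : 44.90 : 99.29 : 100.00 : 44.35 : 7.06

7.60 : 44.90 : 99.29 : 100.00 : 44.35 : 7.06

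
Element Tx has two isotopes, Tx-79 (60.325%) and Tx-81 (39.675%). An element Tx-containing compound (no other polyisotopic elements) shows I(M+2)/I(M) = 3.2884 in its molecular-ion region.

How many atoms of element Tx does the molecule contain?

5

With n Tx atoms, P(M+2)/P(M) = C(n,1)·p^(n−1)q / p^n = n·q/p = n · 0.39675/0.60325.
n = 3.2884 × 0.60325/0.39675 = 5.00 ≈ 5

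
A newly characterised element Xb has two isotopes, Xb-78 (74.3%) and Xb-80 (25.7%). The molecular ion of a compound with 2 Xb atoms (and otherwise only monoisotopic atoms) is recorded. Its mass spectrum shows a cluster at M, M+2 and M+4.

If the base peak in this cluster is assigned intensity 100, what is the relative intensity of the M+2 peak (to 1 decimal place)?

Binomial terms of (0.743 + 0.257)^2: M 0.5520, M+2 0.3819, M+4 0.0660 → M is the base peak.
P(M) = C(2,0) × 0.743^2 × 0.257^0 = 1 × 0.552049 × 1.0000 = 0.552049 (base)
P(M+2) = C(2,1) × 0.743^1 × 0.257^1 = 2 × 0.7430 × 0.2570 = 0.381902
Relative intensity = 0.381902 / 0.552049 × 100 = 69.2

69.2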